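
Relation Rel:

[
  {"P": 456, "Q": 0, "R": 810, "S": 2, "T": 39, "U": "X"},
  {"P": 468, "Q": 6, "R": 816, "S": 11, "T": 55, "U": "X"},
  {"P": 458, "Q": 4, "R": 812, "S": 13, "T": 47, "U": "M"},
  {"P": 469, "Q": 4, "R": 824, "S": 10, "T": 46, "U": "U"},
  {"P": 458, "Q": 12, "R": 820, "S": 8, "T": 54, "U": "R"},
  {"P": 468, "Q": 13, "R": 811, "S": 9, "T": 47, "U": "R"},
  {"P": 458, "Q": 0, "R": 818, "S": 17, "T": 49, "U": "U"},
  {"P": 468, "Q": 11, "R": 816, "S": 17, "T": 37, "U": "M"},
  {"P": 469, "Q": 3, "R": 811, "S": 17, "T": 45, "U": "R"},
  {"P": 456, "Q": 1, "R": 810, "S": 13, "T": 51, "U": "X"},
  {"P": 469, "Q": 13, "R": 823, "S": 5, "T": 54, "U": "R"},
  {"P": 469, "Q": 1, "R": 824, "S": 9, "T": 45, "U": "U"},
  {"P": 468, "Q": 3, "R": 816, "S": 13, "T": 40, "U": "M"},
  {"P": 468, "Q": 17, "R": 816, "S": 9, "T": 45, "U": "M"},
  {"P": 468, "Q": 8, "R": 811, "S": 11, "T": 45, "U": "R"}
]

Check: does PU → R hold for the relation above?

(P=456, U=X): 2 rows → R = 810, 810 ✓
(P=468, U=X): 1 row → R = 816 ✓
(P=458, U=M): 1 row → R = 812 ✓
(P=469, U=U): 2 rows → R = 824, 824 ✓
(P=458, U=R): 1 row → R = 820 ✓
(P=468, U=R): 2 rows → R = 811, 811 ✓
(P=458, U=U): 1 row → R = 818 ✓
(P=468, U=M): 3 rows → R = 816, 816, 816 ✓
(P=469, U=R): 2 rows → R takes values {811, 823} — violation
Two rows agree on PU but differ on R, so PU → R does not hold.

No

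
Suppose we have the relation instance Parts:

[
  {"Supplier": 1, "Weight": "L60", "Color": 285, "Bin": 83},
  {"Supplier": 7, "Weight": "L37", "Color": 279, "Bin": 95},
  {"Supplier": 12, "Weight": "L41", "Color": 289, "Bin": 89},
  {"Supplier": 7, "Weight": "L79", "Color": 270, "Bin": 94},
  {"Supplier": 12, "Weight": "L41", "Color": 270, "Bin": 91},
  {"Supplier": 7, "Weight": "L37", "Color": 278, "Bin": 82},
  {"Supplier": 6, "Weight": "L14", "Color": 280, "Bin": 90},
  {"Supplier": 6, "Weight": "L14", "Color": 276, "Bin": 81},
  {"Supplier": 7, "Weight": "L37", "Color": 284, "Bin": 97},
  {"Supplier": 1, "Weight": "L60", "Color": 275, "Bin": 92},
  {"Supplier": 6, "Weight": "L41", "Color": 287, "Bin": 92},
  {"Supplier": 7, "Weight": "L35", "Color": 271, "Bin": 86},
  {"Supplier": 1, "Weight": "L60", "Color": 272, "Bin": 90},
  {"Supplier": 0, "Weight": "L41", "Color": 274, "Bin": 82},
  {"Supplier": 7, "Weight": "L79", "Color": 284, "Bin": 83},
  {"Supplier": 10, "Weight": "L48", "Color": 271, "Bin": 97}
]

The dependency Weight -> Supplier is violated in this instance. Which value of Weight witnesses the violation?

L41

Weight=L60: 3 rows → Supplier = 1, 1, 1 ✓
Weight=L37: 3 rows → Supplier = 7, 7, 7 ✓
Weight=L41: 4 rows → Supplier takes values {12, 6, 0} — violation
Weight=L79: 2 rows → Supplier = 7, 7 ✓
Weight=L14: 2 rows → Supplier = 6, 6 ✓
Weight=L35: 1 row → Supplier = 7 ✓
Weight=L48: 1 row → Supplier = 10 ✓
The only Weight value with inconsistent Supplier is Weight=L41.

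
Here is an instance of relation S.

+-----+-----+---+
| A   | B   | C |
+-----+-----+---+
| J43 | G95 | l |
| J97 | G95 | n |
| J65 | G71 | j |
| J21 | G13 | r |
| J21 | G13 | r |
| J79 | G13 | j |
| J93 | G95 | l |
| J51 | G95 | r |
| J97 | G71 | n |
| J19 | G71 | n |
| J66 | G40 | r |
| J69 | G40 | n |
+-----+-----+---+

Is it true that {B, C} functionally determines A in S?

No

(B=G95, C=l): 2 rows → A takes values {J43, J93} — violation
(B=G95, C=n): 1 row → A = J97 ✓
(B=G71, C=j): 1 row → A = J65 ✓
(B=G13, C=r): 2 rows → A = J21, J21 ✓
(B=G13, C=j): 1 row → A = J79 ✓
(B=G95, C=r): 1 row → A = J51 ✓
(B=G71, C=n): 2 rows → A takes values {J97, J19} — violation
(B=G40, C=r): 1 row → A = J66 ✓
(B=G40, C=n): 1 row → A = J69 ✓
Two rows agree on {B, C} but differ on A, so {B, C} -> A does not hold.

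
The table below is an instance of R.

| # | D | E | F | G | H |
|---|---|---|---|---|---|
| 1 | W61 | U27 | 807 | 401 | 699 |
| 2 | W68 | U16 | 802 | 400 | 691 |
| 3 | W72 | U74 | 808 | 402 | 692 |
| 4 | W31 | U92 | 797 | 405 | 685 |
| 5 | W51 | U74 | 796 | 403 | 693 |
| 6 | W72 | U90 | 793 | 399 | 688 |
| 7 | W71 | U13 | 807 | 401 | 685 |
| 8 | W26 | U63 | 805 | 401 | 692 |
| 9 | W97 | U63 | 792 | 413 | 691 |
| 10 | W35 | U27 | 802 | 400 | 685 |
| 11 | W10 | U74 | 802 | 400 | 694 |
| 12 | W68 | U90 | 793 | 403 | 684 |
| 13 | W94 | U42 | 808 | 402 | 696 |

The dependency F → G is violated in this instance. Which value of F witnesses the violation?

F=807: rows 1, 7 → G = 401, 401 ✓
F=802: rows 2, 10, 11 → G = 400, 400, 400 ✓
F=808: rows 3, 13 → G = 402, 402 ✓
F=797: row 4 → G = 405 ✓
F=796: row 5 → G = 403 ✓
F=793: rows 6, 12 → G takes values {399, 403} — violation
F=805: row 8 → G = 401 ✓
F=792: row 9 → G = 413 ✓
The only F value with inconsistent G is F=793.

793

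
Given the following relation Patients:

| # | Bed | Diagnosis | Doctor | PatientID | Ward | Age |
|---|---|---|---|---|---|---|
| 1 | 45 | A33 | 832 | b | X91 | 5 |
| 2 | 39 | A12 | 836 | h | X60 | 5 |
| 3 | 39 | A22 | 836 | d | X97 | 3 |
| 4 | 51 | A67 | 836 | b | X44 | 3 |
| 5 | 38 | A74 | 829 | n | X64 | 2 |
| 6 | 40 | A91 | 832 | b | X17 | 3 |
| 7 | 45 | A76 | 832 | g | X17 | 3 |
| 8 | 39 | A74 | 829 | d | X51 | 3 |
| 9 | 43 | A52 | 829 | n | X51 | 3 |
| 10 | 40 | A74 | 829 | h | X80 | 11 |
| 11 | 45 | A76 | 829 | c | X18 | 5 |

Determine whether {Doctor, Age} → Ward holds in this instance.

No

(Doctor=832, Age=5): row 1 → Ward = X91 ✓
(Doctor=836, Age=5): row 2 → Ward = X60 ✓
(Doctor=836, Age=3): rows 3, 4 → Ward takes values {X97, X44} — violation
(Doctor=829, Age=2): row 5 → Ward = X64 ✓
(Doctor=832, Age=3): rows 6, 7 → Ward = X17, X17 ✓
(Doctor=829, Age=3): rows 8, 9 → Ward = X51, X51 ✓
(Doctor=829, Age=11): row 10 → Ward = X80 ✓
(Doctor=829, Age=5): row 11 → Ward = X18 ✓
Two rows agree on {Doctor, Age} but differ on Ward, so {Doctor, Age} → Ward does not hold.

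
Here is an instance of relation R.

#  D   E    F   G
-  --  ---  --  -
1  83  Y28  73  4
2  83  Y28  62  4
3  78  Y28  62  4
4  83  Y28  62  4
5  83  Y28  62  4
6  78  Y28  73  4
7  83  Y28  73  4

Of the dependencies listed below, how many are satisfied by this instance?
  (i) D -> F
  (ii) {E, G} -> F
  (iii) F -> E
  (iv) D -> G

(i) D -> F: D=83: rows 1, 2, 4, 5, 7 → F takes values {73, 62} — violation; D=78: rows 3, 6 → F takes values {62, 73} — violation — fails.
(ii) {E, G} -> F: (E=Y28, G=4): rows 1, 2, 3, 4, 5, 6, 7 → F takes values {73, 62} — violation — fails.
(iii) F -> E: every LHS value maps to a single RHS value — holds.
(iv) D -> G: every LHS value maps to a single RHS value — holds.
2 of the 4 dependencies hold.

2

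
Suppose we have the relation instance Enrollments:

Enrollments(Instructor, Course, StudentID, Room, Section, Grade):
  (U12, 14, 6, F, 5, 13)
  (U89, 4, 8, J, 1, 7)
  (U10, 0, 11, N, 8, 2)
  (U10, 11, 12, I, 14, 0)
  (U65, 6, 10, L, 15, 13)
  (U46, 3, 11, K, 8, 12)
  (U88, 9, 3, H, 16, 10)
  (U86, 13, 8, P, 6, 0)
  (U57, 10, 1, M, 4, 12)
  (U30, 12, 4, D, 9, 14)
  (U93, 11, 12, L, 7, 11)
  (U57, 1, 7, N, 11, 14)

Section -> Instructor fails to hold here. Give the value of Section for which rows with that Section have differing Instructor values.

Section=5: 1 row → Instructor = U12 ✓
Section=1: 1 row → Instructor = U89 ✓
Section=8: 2 rows → Instructor takes values {U10, U46} — violation
Section=14: 1 row → Instructor = U10 ✓
Section=15: 1 row → Instructor = U65 ✓
Section=16: 1 row → Instructor = U88 ✓
Section=6: 1 row → Instructor = U86 ✓
Section=4: 1 row → Instructor = U57 ✓
Section=9: 1 row → Instructor = U30 ✓
Section=7: 1 row → Instructor = U93 ✓
Section=11: 1 row → Instructor = U57 ✓
The only Section value with inconsistent Instructor is Section=8.

8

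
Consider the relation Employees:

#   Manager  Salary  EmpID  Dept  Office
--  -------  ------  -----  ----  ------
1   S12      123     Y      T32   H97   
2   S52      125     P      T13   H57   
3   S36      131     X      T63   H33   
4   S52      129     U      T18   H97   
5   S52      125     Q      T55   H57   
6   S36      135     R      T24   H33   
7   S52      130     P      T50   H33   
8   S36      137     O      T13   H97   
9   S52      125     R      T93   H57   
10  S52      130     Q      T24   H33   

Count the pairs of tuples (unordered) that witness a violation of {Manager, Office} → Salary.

(Manager=S52, Office=H57): all 3 rows agree on Salary — 0 pairs.
(Manager=S36, Office=H33): violating pairs (3,6) — 1 pair.
(Manager=S52, Office=H33): all 2 rows agree on Salary — 0 pairs.

1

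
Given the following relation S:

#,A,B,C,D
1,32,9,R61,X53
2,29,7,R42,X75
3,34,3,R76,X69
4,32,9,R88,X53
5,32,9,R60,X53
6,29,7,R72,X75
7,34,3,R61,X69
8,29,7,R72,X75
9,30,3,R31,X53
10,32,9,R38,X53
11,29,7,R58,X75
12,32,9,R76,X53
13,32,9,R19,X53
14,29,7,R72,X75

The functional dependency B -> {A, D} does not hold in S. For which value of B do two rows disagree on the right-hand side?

B=9: rows 1, 4, 5, 10, 12, 13 → {A,D} = (32, X53), (32, X53), (32, X53), (32, X53), (32, X53), (32, X53) ✓
B=7: rows 2, 6, 8, 11, 14 → {A,D} = (29, X75), (29, X75), (29, X75), (29, X75), (29, X75) ✓
B=3: rows 3, 7, 9 → {A,D} takes values {(34, X69), (30, X53)} — violation
The only B value with inconsistent RHS is B=3.

3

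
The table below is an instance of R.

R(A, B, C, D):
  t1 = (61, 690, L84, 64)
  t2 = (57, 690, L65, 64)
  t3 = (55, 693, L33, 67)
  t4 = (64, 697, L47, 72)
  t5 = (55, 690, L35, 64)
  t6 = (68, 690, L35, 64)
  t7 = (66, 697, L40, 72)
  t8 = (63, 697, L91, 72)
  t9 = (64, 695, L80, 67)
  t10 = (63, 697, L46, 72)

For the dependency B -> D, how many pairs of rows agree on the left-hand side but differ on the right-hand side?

B=690: all 4 rows agree on D — 0 pairs.
B=697: all 4 rows agree on D — 0 pairs.

0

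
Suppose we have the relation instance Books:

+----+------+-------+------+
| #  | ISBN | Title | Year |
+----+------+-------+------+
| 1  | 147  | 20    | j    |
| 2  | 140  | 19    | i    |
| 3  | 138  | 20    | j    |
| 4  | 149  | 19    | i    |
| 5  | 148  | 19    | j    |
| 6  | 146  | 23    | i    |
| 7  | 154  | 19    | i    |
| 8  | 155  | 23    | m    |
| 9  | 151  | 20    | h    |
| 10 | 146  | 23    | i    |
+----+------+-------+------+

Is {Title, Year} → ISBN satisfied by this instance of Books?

(Title=20, Year=j): rows 1, 3 → ISBN takes values {147, 138} — violation
(Title=19, Year=i): rows 2, 4, 7 → ISBN takes values {140, 149, 154} — violation
(Title=19, Year=j): row 5 → ISBN = 148 ✓
(Title=23, Year=i): rows 6, 10 → ISBN = 146, 146 ✓
(Title=23, Year=m): row 8 → ISBN = 155 ✓
(Title=20, Year=h): row 9 → ISBN = 151 ✓
Two rows agree on {Title, Year} but differ on ISBN, so {Title, Year} → ISBN does not hold.

No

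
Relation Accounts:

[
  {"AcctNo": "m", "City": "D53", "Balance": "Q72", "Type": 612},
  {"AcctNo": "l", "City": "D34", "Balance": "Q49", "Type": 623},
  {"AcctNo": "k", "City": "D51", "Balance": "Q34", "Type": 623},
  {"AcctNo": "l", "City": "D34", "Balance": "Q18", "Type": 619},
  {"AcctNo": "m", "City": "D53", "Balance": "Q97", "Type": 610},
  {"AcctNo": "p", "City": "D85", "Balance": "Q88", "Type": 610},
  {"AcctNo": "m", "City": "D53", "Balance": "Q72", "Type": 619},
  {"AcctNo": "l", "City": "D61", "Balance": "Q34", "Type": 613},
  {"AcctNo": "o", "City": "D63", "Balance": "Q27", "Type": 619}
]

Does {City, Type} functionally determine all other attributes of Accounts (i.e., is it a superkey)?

Yes

All 9 rows have distinct {City, Type} values, so {City, Type} → (all attributes) holds and {City, Type} is a superkey.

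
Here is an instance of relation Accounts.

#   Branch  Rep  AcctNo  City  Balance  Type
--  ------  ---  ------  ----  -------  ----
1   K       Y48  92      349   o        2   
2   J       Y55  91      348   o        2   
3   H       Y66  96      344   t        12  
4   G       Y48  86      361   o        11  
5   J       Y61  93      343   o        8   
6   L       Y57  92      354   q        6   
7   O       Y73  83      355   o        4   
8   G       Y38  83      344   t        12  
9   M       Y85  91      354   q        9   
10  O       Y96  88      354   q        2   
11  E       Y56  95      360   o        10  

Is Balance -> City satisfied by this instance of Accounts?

Balance=o: rows 1, 2, 4, 5, 7, 11 → City takes values {349, 348, 361, 343, 355, 360} — violation
Balance=t: rows 3, 8 → City = 344, 344 ✓
Balance=q: rows 6, 9, 10 → City = 354, 354, 354 ✓
Two rows agree on Balance but differ on City, so Balance -> City does not hold.

No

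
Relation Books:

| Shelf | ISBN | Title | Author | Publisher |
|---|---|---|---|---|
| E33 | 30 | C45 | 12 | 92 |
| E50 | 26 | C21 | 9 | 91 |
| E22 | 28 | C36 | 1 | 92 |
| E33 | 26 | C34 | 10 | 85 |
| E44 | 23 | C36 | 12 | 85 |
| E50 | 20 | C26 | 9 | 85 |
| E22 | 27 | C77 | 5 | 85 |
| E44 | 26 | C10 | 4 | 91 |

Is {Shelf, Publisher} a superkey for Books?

Yes

All 8 rows have distinct {Shelf, Publisher} values, so {Shelf, Publisher} → (all attributes) holds and {Shelf, Publisher} is a superkey.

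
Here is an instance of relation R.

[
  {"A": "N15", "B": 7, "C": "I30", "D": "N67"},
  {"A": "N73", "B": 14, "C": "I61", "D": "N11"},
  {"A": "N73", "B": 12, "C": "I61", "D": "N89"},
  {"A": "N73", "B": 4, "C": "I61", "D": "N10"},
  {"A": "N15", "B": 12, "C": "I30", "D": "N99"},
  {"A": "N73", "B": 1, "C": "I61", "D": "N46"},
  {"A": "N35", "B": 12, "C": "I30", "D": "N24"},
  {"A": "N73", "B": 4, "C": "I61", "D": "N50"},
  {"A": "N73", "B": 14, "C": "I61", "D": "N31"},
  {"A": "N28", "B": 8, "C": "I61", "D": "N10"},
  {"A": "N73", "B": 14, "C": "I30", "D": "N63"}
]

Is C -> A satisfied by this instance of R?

C=I30: 4 rows → A takes values {N15, N35, N73} — violation
C=I61: 7 rows → A takes values {N73, N28} — violation
Two rows agree on C but differ on A, so C -> A does not hold.

No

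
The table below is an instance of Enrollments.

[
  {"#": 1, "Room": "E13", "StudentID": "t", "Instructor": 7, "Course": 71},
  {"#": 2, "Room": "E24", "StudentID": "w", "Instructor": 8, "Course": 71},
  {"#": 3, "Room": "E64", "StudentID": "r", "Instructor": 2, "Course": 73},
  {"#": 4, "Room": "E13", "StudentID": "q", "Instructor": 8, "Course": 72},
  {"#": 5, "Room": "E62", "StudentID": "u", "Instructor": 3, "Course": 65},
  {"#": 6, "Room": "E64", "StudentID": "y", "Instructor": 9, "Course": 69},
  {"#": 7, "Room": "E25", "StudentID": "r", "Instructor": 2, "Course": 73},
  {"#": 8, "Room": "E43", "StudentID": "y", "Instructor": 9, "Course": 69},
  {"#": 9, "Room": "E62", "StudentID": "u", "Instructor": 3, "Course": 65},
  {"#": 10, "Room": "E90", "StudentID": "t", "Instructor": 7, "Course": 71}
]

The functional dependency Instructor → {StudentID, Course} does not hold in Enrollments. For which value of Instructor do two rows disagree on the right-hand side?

Instructor=7: rows 1, 10 → {StudentID,Course} = (t, 71), (t, 71) ✓
Instructor=8: rows 2, 4 → {StudentID,Course} takes values {(w, 71), (q, 72)} — violation
Instructor=2: rows 3, 7 → {StudentID,Course} = (r, 73), (r, 73) ✓
Instructor=3: rows 5, 9 → {StudentID,Course} = (u, 65), (u, 65) ✓
Instructor=9: rows 6, 8 → {StudentID,Course} = (y, 69), (y, 69) ✓
The only Instructor value with inconsistent RHS is Instructor=8.

8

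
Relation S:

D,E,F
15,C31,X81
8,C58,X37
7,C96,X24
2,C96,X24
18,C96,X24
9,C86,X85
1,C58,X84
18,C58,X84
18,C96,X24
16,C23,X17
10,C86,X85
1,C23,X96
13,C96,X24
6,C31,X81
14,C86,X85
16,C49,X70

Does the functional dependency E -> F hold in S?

E=C31: 2 rows → F = X81, X81 ✓
E=C58: 3 rows → F takes values {X37, X84} — violation
E=C96: 5 rows → F = X24, X24, X24, X24, X24 ✓
E=C86: 3 rows → F = X85, X85, X85 ✓
E=C23: 2 rows → F takes values {X17, X96} — violation
E=C49: 1 row → F = X70 ✓
Two rows agree on E but differ on F, so E -> F does not hold.

No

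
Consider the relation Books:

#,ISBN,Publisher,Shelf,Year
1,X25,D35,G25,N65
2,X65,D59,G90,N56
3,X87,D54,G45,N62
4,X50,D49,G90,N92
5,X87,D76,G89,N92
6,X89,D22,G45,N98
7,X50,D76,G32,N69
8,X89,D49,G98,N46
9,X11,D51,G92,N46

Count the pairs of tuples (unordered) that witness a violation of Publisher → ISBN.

2

Publisher=D49: violating pairs (4,8) — 1 pair.
Publisher=D76: violating pairs (5,7) — 1 pair.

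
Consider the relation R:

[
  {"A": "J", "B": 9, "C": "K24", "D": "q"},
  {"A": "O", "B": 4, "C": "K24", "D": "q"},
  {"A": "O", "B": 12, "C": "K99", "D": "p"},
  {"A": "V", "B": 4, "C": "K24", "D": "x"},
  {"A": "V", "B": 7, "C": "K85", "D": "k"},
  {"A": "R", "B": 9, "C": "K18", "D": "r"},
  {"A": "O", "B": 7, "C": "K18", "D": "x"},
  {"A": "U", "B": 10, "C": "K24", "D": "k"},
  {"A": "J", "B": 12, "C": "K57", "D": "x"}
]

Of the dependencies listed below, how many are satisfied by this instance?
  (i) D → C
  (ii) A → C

0

(i) D → C: D=x: 3 rows → C takes values {K24, K18, K57} — violation; D=k: 2 rows → C takes values {K85, K24} — violation — fails.
(ii) A → C: A=J: 2 rows → C takes values {K24, K57} — violation; A=O: 3 rows → C takes values {K24, K99, K18} — violation; A=V: 2 rows → C takes values {K24, K85} — violation — fails.
None of the 2 dependencies hold.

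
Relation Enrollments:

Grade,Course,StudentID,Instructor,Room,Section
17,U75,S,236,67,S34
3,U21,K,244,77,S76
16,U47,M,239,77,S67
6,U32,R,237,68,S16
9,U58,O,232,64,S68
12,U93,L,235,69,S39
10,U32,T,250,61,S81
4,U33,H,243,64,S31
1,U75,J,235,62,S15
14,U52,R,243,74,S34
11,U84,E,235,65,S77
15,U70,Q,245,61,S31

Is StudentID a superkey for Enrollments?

No

Two distinct rows share StudentID=R, so StudentID does not determine every attribute — not a superkey.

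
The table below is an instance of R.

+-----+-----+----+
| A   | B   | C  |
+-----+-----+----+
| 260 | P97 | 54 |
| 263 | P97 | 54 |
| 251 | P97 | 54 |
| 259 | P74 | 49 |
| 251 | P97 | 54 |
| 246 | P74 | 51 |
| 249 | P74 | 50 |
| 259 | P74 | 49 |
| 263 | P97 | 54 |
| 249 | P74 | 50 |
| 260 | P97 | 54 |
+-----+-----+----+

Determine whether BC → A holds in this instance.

No

(B=P97, C=54): 6 rows → A takes values {260, 263, 251} — violation
(B=P74, C=49): 2 rows → A = 259, 259 ✓
(B=P74, C=51): 1 row → A = 246 ✓
(B=P74, C=50): 2 rows → A = 249, 249 ✓
Two rows agree on BC but differ on A, so BC → A does not hold.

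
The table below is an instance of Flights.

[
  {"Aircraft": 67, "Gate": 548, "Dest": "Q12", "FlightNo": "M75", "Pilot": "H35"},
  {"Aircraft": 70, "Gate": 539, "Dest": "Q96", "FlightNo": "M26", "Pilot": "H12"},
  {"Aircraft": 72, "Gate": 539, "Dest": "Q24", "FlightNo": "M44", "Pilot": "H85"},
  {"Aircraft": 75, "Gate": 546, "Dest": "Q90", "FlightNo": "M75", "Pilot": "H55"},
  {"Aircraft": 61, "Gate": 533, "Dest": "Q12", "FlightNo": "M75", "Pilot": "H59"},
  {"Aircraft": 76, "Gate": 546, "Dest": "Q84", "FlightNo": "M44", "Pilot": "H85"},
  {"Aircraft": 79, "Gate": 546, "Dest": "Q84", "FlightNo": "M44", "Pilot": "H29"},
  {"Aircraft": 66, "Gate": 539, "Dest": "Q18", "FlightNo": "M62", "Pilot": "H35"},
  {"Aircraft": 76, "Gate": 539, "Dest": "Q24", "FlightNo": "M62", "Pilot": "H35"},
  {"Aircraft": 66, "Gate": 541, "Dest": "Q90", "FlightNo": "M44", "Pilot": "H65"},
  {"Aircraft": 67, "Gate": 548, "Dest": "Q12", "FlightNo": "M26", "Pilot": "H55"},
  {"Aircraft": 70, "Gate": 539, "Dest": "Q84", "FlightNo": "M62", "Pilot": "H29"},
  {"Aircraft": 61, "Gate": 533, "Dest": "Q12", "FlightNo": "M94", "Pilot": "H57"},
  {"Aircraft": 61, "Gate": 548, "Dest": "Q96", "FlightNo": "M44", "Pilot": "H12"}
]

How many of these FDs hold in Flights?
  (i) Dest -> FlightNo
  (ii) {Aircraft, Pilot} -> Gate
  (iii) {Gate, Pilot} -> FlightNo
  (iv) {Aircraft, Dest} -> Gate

(i) Dest -> FlightNo: Dest=Q12: 4 rows → FlightNo takes values {M75, M26, M94} — violation; Dest=Q96: 2 rows → FlightNo takes values {M26, M44} — violation; Dest=Q24: 2 rows → FlightNo takes values {M44, M62} — violation; Dest=Q90: 2 rows → FlightNo takes values {M75, M44} — violation; Dest=Q84: 3 rows → FlightNo takes values {M44, M62} — violation — fails.
(ii) {Aircraft, Pilot} -> Gate: every LHS value maps to a single RHS value — holds.
(iii) {Gate, Pilot} -> FlightNo: every LHS value maps to a single RHS value — holds.
(iv) {Aircraft, Dest} -> Gate: every LHS value maps to a single RHS value — holds.
3 of the 4 dependencies hold.

3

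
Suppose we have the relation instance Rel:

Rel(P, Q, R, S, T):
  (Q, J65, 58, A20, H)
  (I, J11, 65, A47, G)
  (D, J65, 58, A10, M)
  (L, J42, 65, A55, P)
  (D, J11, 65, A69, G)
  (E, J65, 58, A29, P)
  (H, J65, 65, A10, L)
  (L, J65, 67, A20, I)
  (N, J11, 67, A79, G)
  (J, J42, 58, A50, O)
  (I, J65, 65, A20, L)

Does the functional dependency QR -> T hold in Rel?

(Q=J65, R=58): 3 rows → T takes values {H, M, P} — violation
(Q=J11, R=65): 2 rows → T = G, G ✓
(Q=J42, R=65): 1 row → T = P ✓
(Q=J65, R=65): 2 rows → T = L, L ✓
(Q=J65, R=67): 1 row → T = I ✓
(Q=J11, R=67): 1 row → T = G ✓
(Q=J42, R=58): 1 row → T = O ✓
Two rows agree on QR but differ on T, so QR -> T does not hold.

No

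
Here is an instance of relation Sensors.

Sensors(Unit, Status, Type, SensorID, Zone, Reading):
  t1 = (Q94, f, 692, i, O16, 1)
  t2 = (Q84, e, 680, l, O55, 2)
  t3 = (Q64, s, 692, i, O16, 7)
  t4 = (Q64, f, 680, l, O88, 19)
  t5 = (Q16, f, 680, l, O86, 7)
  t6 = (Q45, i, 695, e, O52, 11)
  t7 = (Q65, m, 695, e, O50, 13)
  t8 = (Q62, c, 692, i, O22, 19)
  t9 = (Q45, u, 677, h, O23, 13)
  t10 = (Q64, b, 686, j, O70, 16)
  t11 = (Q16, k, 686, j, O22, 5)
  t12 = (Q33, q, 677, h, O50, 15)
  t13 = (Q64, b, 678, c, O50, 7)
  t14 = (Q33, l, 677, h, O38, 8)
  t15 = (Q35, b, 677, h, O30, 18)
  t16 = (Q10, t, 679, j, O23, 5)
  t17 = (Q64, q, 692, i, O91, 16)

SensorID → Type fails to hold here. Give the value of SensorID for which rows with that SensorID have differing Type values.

SensorID=i: rows 1, 3, 8, 17 → Type = 692, 692, 692, 692 ✓
SensorID=l: rows 2, 4, 5 → Type = 680, 680, 680 ✓
SensorID=e: rows 6, 7 → Type = 695, 695 ✓
SensorID=h: rows 9, 12, 14, 15 → Type = 677, 677, 677, 677 ✓
SensorID=j: rows 10, 11, 16 → Type takes values {686, 679} — violation
SensorID=c: row 13 → Type = 678 ✓
The only SensorID value with inconsistent Type is SensorID=j.

j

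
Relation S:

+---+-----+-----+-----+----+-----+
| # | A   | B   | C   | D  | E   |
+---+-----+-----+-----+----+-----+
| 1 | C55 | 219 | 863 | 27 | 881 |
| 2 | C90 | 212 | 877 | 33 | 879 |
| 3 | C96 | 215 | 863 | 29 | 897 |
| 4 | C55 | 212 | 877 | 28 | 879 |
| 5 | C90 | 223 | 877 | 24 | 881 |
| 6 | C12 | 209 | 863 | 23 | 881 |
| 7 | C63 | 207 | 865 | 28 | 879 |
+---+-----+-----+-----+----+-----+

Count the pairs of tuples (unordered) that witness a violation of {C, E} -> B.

(C=863, E=881): violating pairs (1,6) — 1 pair.
(C=877, E=879): all 2 rows agree on B — 0 pairs.

1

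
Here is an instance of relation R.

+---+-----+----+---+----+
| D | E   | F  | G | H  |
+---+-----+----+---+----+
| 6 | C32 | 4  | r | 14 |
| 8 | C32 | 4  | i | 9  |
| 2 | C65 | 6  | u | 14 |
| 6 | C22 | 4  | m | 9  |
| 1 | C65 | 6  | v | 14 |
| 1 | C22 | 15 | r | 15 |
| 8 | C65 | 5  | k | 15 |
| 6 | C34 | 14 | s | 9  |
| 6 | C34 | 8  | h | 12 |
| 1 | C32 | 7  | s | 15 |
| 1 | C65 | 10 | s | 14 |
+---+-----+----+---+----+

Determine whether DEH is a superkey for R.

No

Two distinct rows share (D=1, E=C65, H=14), so DEH does not determine every attribute — not a superkey.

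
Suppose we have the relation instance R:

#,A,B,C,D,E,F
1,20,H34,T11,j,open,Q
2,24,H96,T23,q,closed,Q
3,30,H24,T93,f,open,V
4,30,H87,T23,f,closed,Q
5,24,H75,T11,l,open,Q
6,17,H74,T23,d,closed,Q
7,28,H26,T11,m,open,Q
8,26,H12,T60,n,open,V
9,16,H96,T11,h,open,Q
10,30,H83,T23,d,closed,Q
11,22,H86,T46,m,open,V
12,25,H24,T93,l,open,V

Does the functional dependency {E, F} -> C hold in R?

No

(E=open, F=Q): rows 1, 5, 7, 9 → C = T11, T11, T11, T11 ✓
(E=closed, F=Q): rows 2, 4, 6, 10 → C = T23, T23, T23, T23 ✓
(E=open, F=V): rows 3, 8, 11, 12 → C takes values {T93, T60, T46} — violation
Two rows agree on {E, F} but differ on C, so {E, F} -> C does not hold.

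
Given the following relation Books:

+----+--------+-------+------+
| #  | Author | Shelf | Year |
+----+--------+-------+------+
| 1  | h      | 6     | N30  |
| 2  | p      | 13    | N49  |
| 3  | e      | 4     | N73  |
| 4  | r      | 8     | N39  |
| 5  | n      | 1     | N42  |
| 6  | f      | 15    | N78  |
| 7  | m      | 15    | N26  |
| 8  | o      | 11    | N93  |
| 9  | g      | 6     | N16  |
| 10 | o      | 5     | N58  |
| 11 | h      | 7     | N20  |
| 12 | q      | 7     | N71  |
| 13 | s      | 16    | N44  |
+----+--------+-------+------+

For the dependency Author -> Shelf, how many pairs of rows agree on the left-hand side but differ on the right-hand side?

Author=h: violating pairs (1,11) — 1 pair.
Author=o: violating pairs (8,10) — 1 pair.

2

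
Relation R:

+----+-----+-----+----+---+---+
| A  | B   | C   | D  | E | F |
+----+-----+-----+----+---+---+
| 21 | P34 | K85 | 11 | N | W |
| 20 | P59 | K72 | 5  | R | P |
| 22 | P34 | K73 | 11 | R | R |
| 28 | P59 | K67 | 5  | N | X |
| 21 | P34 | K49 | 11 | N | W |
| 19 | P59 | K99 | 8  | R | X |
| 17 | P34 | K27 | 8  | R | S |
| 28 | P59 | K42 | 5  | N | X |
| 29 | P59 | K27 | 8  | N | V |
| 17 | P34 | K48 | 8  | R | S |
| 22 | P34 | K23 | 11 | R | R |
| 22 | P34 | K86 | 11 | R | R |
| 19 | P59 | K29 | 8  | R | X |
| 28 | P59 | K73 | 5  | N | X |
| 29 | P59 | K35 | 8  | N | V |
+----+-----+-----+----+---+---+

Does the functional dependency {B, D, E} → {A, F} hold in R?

Yes

(B=P34, D=11, E=N): 2 rows → {A,F} = (21, W), (21, W) ✓
(B=P59, D=5, E=R): 1 row → {A,F} = (20, P) ✓
(B=P34, D=11, E=R): 3 rows → {A,F} = (22, R), (22, R), (22, R) ✓
(B=P59, D=5, E=N): 3 rows → {A,F} = (28, X), (28, X), (28, X) ✓
(B=P59, D=8, E=R): 2 rows → {A,F} = (19, X), (19, X) ✓
(B=P34, D=8, E=R): 2 rows → {A,F} = (17, S), (17, S) ✓
(B=P59, D=8, E=N): 2 rows → {A,F} = (29, V), (29, V) ✓
Every {B, D, E} value is associated with a single {A, F} value, so {B, D, E} → {A, F} holds.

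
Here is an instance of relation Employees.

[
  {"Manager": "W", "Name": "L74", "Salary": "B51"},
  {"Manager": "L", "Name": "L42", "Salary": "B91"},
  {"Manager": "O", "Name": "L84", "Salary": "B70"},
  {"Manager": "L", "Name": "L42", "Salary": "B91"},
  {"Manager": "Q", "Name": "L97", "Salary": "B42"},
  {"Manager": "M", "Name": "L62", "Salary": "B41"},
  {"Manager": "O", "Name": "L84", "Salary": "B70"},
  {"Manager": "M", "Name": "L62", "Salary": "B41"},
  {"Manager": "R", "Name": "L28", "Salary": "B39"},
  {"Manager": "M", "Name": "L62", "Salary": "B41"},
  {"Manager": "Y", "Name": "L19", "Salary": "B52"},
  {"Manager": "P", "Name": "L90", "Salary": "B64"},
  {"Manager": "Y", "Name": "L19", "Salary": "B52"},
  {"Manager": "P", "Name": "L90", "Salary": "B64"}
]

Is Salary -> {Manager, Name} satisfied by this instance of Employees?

Salary=B51: 1 row → {Manager,Name} = (W, L74) ✓
Salary=B91: 2 rows → {Manager,Name} = (L, L42), (L, L42) ✓
Salary=B70: 2 rows → {Manager,Name} = (O, L84), (O, L84) ✓
Salary=B42: 1 row → {Manager,Name} = (Q, L97) ✓
Salary=B41: 3 rows → {Manager,Name} = (M, L62), (M, L62), (M, L62) ✓
Salary=B39: 1 row → {Manager,Name} = (R, L28) ✓
Salary=B52: 2 rows → {Manager,Name} = (Y, L19), (Y, L19) ✓
Salary=B64: 2 rows → {Manager,Name} = (P, L90), (P, L90) ✓
Every Salary value is associated with a single {Manager, Name} value, so Salary -> {Manager, Name} holds.

Yes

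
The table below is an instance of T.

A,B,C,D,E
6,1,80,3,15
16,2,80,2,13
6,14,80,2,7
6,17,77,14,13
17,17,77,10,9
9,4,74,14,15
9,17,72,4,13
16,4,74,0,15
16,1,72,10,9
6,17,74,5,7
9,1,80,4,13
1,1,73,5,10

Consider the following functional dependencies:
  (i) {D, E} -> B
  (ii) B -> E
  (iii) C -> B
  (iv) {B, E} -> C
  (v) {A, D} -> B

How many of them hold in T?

(i) {D, E} -> B: (D=10, E=9): 2 rows → B takes values {17, 1} — violation; (D=4, E=13): 2 rows → B takes values {17, 1} — violation — fails.
(ii) B -> E: B=1: 4 rows → E takes values {15, 9, 13, 10} — violation; B=17: 4 rows → E takes values {13, 9, 7} — violation — fails.
(iii) C -> B: C=80: 4 rows → B takes values {1, 2, 14} — violation; C=74: 3 rows → B takes values {4, 17} — violation; C=72: 2 rows → B takes values {17, 1} — violation — fails.
(iv) {B, E} -> C: (B=17, E=13): 2 rows → C takes values {77, 72} — violation — fails.
(v) {A, D} -> B: (A=9, D=4): 2 rows → B takes values {17, 1} — violation — fails.
None of the 5 dependencies hold.

0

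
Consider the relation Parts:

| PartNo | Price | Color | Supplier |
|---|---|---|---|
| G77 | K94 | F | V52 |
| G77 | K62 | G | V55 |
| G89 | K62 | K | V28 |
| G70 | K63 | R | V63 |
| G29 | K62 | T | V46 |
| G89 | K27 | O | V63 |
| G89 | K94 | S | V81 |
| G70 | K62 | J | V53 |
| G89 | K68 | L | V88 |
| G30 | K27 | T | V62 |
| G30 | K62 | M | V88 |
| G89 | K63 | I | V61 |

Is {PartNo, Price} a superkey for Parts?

All 12 rows have distinct {PartNo, Price} values, so {PartNo, Price} → (all attributes) holds and {PartNo, Price} is a superkey.

Yes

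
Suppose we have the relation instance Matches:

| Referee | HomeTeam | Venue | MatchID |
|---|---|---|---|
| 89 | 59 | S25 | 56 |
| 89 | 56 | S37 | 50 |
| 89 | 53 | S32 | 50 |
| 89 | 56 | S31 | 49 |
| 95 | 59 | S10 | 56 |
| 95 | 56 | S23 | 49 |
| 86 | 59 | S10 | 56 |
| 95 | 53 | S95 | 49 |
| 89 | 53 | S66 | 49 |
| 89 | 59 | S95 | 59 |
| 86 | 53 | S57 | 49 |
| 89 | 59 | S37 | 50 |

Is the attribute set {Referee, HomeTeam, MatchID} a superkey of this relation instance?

All 12 rows have distinct {Referee, HomeTeam, MatchID} values, so {Referee, HomeTeam, MatchID} → (all attributes) holds and {Referee, HomeTeam, MatchID} is a superkey.

Yes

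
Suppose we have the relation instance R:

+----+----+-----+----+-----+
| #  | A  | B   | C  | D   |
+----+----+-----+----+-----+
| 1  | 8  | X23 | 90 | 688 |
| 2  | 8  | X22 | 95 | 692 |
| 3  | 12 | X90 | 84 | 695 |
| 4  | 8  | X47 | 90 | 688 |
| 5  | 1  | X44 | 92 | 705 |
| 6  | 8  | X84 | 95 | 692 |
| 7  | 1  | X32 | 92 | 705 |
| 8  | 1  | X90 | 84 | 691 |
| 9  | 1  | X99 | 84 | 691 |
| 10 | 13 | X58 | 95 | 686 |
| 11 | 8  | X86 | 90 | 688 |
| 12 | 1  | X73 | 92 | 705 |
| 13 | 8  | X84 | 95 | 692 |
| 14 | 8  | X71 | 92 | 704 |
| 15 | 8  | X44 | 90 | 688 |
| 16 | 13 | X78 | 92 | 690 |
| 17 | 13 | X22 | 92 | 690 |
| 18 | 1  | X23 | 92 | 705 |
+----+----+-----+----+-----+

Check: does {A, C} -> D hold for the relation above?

(A=8, C=90): rows 1, 4, 11, 15 → D = 688, 688, 688, 688 ✓
(A=8, C=95): rows 2, 6, 13 → D = 692, 692, 692 ✓
(A=12, C=84): row 3 → D = 695 ✓
(A=1, C=92): rows 5, 7, 12, 18 → D = 705, 705, 705, 705 ✓
(A=1, C=84): rows 8, 9 → D = 691, 691 ✓
(A=13, C=95): row 10 → D = 686 ✓
(A=8, C=92): row 14 → D = 704 ✓
(A=13, C=92): rows 16, 17 → D = 690, 690 ✓
Every {A, C} value is associated with a single D value, so {A, C} -> D holds.

Yes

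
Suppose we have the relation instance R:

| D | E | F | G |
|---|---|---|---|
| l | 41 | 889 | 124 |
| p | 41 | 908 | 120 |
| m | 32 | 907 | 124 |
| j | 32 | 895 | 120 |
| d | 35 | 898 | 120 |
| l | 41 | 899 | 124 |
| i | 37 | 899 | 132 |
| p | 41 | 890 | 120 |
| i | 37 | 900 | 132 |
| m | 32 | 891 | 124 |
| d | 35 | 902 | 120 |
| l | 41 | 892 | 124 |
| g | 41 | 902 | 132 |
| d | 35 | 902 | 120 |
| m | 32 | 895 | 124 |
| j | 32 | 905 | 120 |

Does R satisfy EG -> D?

(E=41, G=124): 3 rows → D = l, l, l ✓
(E=41, G=120): 2 rows → D = p, p ✓
(E=32, G=124): 3 rows → D = m, m, m ✓
(E=32, G=120): 2 rows → D = j, j ✓
(E=35, G=120): 3 rows → D = d, d, d ✓
(E=37, G=132): 2 rows → D = i, i ✓
(E=41, G=132): 1 row → D = g ✓
Every EG value is associated with a single D value, so EG -> D holds.

Yes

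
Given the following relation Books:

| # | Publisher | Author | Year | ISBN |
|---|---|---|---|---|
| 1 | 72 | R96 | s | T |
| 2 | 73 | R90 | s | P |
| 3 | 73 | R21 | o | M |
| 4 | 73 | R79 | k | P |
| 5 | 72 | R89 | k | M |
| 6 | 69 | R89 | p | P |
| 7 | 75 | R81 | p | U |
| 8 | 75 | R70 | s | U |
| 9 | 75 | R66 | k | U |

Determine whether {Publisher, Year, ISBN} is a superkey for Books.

Yes

All 9 rows have distinct {Publisher, Year, ISBN} values, so {Publisher, Year, ISBN} → (all attributes) holds and {Publisher, Year, ISBN} is a superkey.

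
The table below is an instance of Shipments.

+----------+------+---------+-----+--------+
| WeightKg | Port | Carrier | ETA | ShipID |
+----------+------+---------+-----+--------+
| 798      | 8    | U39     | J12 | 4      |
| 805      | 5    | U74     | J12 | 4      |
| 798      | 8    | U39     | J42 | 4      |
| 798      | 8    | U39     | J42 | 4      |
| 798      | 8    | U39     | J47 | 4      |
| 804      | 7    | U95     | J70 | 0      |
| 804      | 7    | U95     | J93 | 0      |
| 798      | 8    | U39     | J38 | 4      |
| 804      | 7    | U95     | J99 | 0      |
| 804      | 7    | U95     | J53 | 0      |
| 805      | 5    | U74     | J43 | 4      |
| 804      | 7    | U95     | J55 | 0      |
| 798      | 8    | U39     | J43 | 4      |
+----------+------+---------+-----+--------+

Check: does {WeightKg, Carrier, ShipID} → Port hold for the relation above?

Yes

(WeightKg=798, Carrier=U39, ShipID=4): 6 rows → Port = 8, 8, 8, 8, 8, 8 ✓
(WeightKg=805, Carrier=U74, ShipID=4): 2 rows → Port = 5, 5 ✓
(WeightKg=804, Carrier=U95, ShipID=0): 5 rows → Port = 7, 7, 7, 7, 7 ✓
Every {WeightKg, Carrier, ShipID} value is associated with a single Port value, so {WeightKg, Carrier, ShipID} → Port holds.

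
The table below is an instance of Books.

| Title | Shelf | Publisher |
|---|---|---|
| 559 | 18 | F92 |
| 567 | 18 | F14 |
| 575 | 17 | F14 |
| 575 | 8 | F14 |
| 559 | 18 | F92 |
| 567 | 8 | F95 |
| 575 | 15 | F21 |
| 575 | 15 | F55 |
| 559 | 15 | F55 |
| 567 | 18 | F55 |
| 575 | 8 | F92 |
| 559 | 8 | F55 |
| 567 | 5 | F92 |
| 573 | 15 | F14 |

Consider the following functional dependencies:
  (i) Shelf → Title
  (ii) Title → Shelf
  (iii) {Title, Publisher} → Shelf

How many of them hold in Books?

(i) Shelf → Title: Shelf=18: 4 rows → Title takes values {559, 567} — violation; Shelf=8: 4 rows → Title takes values {575, 567, 559} — violation; Shelf=15: 4 rows → Title takes values {575, 559, 573} — violation — fails.
(ii) Title → Shelf: Title=559: 4 rows → Shelf takes values {18, 15, 8} — violation; Title=567: 4 rows → Shelf takes values {18, 8, 5} — violation; Title=575: 5 rows → Shelf takes values {17, 8, 15} — violation — fails.
(iii) {Title, Publisher} → Shelf: (Title=575, Publisher=F14): 2 rows → Shelf takes values {17, 8} — violation; (Title=559, Publisher=F55): 2 rows → Shelf takes values {15, 8} — violation — fails.
None of the 3 dependencies hold.

0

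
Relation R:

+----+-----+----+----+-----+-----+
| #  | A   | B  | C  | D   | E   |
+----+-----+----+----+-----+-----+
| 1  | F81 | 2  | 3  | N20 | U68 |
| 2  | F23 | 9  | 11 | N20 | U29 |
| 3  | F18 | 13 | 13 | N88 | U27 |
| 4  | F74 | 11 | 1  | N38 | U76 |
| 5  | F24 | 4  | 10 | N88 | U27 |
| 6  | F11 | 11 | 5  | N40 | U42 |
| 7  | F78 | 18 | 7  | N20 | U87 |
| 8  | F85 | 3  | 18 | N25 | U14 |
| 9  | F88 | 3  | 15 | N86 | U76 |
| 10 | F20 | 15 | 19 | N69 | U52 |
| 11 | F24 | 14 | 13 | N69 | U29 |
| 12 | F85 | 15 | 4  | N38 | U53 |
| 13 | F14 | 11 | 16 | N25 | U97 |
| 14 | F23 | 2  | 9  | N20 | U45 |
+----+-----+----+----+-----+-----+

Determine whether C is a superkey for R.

No

Rows 3 and 11 have the same C value C=13 but are distinct tuples, so C does not determine every attribute — not a superkey.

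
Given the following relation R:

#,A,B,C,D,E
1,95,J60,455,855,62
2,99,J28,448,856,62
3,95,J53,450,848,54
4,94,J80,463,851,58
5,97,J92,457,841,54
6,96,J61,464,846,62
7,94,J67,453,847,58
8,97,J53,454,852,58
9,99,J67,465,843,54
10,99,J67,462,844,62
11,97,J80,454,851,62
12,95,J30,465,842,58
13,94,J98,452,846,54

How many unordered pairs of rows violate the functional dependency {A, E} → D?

(A=99, E=62): violating pairs (2,10) — 1 pair.
(A=94, E=58): violating pairs (4,7) — 1 pair.

2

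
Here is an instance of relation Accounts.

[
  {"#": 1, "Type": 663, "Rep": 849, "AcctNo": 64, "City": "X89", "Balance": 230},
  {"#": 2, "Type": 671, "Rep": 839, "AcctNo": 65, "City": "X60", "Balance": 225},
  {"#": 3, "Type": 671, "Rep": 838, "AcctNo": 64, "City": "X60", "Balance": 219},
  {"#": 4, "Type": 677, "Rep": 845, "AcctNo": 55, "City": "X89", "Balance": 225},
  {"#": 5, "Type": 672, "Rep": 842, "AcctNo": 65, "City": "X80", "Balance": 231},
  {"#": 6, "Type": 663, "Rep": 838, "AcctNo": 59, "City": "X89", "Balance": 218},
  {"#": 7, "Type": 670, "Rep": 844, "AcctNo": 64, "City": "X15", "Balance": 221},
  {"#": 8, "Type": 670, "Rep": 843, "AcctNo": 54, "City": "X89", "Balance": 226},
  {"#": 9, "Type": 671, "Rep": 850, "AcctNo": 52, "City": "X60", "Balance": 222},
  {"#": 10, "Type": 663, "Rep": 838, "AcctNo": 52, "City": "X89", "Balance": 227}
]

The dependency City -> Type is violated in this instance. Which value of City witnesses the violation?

City=X89: rows 1, 4, 6, 8, 10 → Type takes values {663, 677, 670} — violation
City=X60: rows 2, 3, 9 → Type = 671, 671, 671 ✓
City=X80: row 5 → Type = 672 ✓
City=X15: row 7 → Type = 670 ✓
The only City value with inconsistent Type is City=X89.

X89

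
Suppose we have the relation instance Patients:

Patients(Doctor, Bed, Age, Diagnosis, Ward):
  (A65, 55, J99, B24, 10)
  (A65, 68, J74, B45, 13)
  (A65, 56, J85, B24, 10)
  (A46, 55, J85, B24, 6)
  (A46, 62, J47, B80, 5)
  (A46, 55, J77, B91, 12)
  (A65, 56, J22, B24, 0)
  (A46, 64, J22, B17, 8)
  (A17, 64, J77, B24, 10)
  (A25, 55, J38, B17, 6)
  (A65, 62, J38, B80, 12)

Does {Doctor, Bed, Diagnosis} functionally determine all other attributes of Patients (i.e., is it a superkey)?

No

Two distinct rows share (Doctor=A65, Bed=56, Diagnosis=B24), so {Doctor, Bed, Diagnosis} does not determine every attribute — not a superkey.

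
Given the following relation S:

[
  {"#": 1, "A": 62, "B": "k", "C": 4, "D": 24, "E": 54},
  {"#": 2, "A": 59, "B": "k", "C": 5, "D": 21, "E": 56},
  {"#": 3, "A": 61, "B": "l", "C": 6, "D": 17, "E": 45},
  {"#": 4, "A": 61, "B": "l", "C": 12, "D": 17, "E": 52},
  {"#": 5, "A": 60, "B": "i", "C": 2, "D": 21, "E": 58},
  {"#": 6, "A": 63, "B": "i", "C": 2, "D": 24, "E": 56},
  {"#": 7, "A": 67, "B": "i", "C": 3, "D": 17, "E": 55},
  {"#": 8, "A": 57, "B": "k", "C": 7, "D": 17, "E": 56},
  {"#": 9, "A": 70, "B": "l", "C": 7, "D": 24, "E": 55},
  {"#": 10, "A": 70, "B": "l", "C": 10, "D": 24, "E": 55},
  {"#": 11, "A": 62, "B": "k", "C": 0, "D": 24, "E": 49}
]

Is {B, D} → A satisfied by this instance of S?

(B=k, D=24): rows 1, 11 → A = 62, 62 ✓
(B=k, D=21): row 2 → A = 59 ✓
(B=l, D=17): rows 3, 4 → A = 61, 61 ✓
(B=i, D=21): row 5 → A = 60 ✓
(B=i, D=24): row 6 → A = 63 ✓
(B=i, D=17): row 7 → A = 67 ✓
(B=k, D=17): row 8 → A = 57 ✓
(B=l, D=24): rows 9, 10 → A = 70, 70 ✓
Every {B, D} value is associated with a single A value, so {B, D} → A holds.

Yes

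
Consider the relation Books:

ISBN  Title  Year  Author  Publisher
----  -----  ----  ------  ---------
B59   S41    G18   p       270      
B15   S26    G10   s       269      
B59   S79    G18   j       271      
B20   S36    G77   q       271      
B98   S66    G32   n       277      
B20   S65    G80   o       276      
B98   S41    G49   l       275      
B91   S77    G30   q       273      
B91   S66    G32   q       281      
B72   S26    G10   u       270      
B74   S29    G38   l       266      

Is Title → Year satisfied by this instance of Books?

No

Title=S41: 2 rows → Year takes values {G18, G49} — violation
Title=S26: 2 rows → Year = G10, G10 ✓
Title=S79: 1 row → Year = G18 ✓
Title=S36: 1 row → Year = G77 ✓
Title=S66: 2 rows → Year = G32, G32 ✓
Title=S65: 1 row → Year = G80 ✓
Title=S77: 1 row → Year = G30 ✓
Title=S29: 1 row → Year = G38 ✓
Two rows agree on Title but differ on Year, so Title → Year does not hold.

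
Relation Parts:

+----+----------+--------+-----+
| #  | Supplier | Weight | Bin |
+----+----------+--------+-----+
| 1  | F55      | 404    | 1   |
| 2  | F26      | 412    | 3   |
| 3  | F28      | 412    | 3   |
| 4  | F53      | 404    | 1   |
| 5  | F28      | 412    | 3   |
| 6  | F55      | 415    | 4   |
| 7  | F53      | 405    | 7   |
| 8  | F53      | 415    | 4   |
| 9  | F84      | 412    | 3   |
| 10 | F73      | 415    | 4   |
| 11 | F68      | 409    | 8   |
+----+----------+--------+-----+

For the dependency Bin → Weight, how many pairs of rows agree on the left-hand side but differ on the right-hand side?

0

Bin=1: all 2 rows agree on Weight — 0 pairs.
Bin=3: all 4 rows agree on Weight — 0 pairs.
Bin=4: all 3 rows agree on Weight — 0 pairs.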